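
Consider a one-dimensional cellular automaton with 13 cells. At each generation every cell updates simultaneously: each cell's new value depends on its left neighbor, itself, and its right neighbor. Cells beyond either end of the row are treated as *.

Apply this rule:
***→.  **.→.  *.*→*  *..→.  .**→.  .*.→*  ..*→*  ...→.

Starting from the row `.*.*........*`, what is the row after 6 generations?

****.......*.
..........***
.........*...
........**..*
.......*...*.
......**..***

......**..***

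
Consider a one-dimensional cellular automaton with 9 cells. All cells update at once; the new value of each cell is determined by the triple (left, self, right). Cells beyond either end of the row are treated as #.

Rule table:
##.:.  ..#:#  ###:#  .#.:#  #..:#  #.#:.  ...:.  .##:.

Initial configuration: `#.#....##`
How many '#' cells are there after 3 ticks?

6

tick 1: ..##..#.#
tick 2: ##..###..
tick 3: #.##.#.##
count of #: 6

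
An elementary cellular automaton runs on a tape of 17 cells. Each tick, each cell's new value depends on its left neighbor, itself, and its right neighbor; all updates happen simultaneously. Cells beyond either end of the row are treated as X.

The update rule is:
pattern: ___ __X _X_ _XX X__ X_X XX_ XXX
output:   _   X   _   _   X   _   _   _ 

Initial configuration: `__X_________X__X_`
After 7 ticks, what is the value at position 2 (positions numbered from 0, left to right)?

_

XX_X_______X_XX__
____X_____X____XX
X__X_X___X_X__X__
_XX___X_X___XX_XX
___X_X___X_X_____
X_X___X_X___X___X
___X_X___X_X_X_X_
position 2 holds _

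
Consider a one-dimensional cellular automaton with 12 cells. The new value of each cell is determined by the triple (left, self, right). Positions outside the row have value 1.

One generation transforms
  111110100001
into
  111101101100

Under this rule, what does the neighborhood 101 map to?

1

At position 5 the neighborhood is 101; the next row has 1 there.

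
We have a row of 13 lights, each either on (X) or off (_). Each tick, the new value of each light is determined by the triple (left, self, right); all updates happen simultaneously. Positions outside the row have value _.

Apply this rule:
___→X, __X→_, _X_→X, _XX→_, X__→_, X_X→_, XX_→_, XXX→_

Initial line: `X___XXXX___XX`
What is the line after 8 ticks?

X_X_XXXX_X_XX

tick 1: X_X______X___
tick 2: X_X_XXXX_X_XX
tick 3: X_X______X___  (repeats tick 1; period 2)
tick 8: X_X_XXXX_X_XX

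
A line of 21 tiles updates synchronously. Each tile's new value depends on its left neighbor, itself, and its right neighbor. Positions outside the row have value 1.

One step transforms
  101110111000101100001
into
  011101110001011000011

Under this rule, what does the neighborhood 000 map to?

0

At position 10 the neighborhood is 000; the next row has 0 there.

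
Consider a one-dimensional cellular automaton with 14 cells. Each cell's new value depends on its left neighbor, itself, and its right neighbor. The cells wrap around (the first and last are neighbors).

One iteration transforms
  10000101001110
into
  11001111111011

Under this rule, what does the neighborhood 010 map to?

1

At position 0 the neighborhood is 010; the next row has 1 there.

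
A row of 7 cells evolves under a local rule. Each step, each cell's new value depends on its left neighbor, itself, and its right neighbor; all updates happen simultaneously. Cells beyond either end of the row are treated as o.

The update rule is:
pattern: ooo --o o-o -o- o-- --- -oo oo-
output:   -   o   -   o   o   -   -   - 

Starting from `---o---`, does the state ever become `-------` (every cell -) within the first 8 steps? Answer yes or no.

yes

o-ooo-o
-------
all cells are - at step 2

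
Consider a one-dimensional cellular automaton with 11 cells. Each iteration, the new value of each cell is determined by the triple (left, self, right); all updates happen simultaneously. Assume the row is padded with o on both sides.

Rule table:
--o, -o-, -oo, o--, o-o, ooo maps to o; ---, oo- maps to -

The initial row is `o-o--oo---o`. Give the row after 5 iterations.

oo-oooooooo

-ooooo-o-oo
ooooo-ooooo
oooo-oooooo
ooo-ooooooo
oo-oooooooo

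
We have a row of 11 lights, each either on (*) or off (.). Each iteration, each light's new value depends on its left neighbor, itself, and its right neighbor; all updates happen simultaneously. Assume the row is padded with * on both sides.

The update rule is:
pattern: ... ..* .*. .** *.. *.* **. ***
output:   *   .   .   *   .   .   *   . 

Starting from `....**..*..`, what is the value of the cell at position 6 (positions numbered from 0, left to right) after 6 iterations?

iteration 1: .**.**.....
iteration 2: .**.**.***.
iteration 3: .**.**.*.*.
iteration 4: .**.**.....  (repeats iteration 1; period 3)
iteration 6: .**.**.*.*.
position 6 holds .

.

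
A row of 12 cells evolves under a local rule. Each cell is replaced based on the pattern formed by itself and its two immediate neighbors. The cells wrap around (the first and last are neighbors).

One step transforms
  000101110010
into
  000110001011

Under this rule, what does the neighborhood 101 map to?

At position 4 the neighborhood is 101; the next row has 1 there.

1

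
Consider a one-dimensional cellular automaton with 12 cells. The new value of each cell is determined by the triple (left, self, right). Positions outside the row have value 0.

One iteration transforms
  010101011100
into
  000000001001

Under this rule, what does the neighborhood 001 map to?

0

At position 0 the neighborhood is 001; the next row has 0 there.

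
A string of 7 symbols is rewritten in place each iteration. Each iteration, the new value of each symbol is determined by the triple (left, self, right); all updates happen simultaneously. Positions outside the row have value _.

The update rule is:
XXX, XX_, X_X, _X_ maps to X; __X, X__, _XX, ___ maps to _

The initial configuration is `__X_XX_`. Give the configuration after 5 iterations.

_____X_

__XX_X_
___XXX_
____XX_
_____X_
_____X_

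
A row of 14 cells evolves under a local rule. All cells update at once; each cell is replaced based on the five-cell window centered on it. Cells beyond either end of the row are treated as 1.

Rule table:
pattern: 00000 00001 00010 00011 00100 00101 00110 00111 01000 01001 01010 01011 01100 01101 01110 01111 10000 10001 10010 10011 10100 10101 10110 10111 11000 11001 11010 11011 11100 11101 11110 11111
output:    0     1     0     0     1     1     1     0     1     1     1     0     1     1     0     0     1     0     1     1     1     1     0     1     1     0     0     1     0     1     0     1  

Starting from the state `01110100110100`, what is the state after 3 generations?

generation 1: 11010111110111
generation 2: 01010101011101
generation 3: 01111111010111

01111111010111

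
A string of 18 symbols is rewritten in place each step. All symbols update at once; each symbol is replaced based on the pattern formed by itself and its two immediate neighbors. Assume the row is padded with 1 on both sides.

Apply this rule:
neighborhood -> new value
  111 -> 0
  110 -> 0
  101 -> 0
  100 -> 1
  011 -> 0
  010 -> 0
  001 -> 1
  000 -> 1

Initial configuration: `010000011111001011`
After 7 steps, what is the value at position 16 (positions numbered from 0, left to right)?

0

001111100000110000
110000011111001111
001111100000110000  (repeats step 1; period 2)
step 7: 001111100000110000
position 16 holds 0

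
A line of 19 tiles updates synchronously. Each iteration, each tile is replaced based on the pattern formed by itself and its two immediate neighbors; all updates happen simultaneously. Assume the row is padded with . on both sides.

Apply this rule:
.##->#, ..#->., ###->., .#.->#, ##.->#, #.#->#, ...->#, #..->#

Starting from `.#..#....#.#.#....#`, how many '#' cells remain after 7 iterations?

11

iteration 1: .##.####.########.#
iteration 2: .####..###......###
iteration 3: .#..##.#.######.#.#
iteration 4: .##.######....#####
iteration 5: .####....####.#...#
iteration 6: .#..####.#..#####.#
iteration 7: .##.#..####.#...###
count of #: 11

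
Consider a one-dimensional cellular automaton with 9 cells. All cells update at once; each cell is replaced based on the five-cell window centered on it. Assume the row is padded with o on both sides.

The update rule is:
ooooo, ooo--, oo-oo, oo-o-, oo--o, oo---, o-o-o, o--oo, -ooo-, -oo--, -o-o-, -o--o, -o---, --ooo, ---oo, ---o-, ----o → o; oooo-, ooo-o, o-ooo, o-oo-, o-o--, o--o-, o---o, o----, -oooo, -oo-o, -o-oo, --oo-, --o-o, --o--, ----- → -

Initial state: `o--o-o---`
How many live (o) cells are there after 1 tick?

5

oo--o-o-o
count of o: 5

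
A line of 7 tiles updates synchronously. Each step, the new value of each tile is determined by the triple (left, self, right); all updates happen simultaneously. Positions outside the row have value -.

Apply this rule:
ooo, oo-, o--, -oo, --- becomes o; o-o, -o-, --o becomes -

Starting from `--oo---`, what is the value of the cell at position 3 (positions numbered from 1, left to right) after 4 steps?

o-ooooo
--ooooo
o-ooooo  (repeats step 1; period 2)
step 4: --ooooo
position 3 holds o

o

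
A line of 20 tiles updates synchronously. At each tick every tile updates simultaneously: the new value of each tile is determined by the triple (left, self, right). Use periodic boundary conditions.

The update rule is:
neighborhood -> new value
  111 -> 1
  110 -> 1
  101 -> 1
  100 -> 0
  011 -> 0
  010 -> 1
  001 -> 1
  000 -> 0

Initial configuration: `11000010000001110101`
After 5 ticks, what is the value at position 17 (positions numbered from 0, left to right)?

0

11000110000010111110
01001010000111011111
11011110001011101111
11101110011101110111
11110110101110111011
position 17 holds 0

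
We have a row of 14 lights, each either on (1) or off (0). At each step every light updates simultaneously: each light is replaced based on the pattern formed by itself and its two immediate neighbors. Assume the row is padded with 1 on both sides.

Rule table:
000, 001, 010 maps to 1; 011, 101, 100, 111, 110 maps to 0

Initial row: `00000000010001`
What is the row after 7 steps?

step 1: 01111111110110
step 2: 00000000000000
step 3: 01111111111111
step 4: 00000000000000  (repeats step 2; period 2)
step 7: 01111111111111

01111111111111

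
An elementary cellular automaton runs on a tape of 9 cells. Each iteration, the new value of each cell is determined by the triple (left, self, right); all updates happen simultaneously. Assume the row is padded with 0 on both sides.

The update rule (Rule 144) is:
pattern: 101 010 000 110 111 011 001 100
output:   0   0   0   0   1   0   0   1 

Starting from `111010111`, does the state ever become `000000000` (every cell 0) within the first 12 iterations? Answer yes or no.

010000010
001000001
000100000
000010000
000001000
000000100
000000010
000000001
000000000
all cells are 0 at iteration 9

yes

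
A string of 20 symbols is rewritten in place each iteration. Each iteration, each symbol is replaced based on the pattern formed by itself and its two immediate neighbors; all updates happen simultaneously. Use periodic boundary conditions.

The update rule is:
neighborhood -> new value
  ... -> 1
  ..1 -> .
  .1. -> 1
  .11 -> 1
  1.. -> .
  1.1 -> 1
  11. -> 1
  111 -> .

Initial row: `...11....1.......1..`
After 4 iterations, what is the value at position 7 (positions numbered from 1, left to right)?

1

iteration 1: 11.11.11.1.11111.1.1
iteration 2: .11111111111...11111
iteration 3: 11.........1.1.1...1
iteration 4: .1.1111111.11111.1.1
position 7 holds 1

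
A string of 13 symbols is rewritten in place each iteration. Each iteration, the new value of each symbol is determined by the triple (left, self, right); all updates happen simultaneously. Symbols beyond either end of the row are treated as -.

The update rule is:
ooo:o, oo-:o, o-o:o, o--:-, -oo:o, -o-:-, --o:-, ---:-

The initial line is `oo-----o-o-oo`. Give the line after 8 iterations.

oo------o-ooo
oo-------oooo
oo-------oooo  (fixed point — unchanged through iteration 8)

oo-------oooo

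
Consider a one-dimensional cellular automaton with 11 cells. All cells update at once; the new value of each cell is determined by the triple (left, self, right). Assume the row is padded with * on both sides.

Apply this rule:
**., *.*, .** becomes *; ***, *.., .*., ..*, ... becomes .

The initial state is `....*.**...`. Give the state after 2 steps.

step 1: .....***...
step 2: .....*.*...

.....*.*...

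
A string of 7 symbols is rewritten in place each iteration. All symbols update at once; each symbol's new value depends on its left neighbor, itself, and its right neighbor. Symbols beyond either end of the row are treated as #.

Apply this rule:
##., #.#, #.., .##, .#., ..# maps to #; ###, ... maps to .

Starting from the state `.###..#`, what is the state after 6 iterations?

.##...#

##.####
.###...
##.##.#
.######
##.....
.##...#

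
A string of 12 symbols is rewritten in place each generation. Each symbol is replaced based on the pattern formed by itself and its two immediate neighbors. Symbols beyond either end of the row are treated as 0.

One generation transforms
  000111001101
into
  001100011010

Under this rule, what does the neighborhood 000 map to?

At position 0 the neighborhood is 000; the next row has 0 there.

0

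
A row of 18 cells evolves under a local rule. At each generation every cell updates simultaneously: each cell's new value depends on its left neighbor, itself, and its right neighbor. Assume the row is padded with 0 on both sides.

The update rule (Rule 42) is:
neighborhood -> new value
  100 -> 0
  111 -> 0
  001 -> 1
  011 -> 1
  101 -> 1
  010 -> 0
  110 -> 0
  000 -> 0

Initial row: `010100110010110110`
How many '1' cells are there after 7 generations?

6

generation 1: 101001100101101100
generation 2: 010011001011011000
generation 3: 100110010110110000
generation 4: 001100101101100000
generation 5: 011001011011000000
generation 6: 110010110110000000
generation 7: 100101101100000000
count of 1: 6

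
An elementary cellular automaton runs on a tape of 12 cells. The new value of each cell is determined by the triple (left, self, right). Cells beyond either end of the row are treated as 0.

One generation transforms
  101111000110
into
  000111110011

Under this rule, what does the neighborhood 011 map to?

At position 2 the neighborhood is 011; the next row has 0 there.

0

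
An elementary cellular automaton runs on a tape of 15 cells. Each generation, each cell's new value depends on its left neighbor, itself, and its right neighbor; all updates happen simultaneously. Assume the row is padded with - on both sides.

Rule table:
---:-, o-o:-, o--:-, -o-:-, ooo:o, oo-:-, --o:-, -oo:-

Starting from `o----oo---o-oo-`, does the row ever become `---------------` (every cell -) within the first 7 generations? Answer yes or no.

generation 1: ---------------
all cells are - at generation 1

yes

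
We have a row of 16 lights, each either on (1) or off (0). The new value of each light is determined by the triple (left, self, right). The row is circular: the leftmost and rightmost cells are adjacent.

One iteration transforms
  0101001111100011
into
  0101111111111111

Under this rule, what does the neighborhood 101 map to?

At position 0 the neighborhood is 101; the next row has 0 there.

0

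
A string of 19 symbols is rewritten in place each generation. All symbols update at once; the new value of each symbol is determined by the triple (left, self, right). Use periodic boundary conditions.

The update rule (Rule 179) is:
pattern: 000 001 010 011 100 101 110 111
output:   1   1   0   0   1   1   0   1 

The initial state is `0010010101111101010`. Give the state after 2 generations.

1010010101010101010

1101101010111010101
1010010101010101010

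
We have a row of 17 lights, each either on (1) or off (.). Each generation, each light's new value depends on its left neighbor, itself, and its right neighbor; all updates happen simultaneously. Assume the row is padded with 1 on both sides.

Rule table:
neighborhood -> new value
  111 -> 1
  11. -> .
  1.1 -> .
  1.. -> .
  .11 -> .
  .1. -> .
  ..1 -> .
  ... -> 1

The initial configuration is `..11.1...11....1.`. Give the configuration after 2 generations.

.11111...11....1.

generation 1: .......1....11...
generation 2: .11111...11....1.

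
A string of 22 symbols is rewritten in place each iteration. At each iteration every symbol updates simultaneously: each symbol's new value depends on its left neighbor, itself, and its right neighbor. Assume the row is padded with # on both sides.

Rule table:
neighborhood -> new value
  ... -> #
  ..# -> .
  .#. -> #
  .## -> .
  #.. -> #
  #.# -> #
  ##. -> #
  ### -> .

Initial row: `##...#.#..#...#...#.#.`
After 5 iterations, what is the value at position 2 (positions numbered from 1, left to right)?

iteration 1: .###.####.###.###.####
iteration 2: #..##...##..##..##....
iteration 3: ##..###..##..##..####.
iteration 4: .##...##..##..##....##
iteration 5: #.###..##..##..####...
position 2 holds .

.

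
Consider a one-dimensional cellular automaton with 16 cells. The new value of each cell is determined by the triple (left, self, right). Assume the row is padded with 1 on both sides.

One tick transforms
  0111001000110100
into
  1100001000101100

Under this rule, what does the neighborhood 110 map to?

At position 3 the neighborhood is 110; the next row has 0 there.

0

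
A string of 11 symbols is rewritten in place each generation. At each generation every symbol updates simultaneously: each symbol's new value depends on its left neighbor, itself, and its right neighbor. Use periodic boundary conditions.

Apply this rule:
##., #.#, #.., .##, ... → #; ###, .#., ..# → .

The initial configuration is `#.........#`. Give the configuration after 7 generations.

###.#.#####

generation 1: #########.#
generation 2: ........###
generation 3: #######.#.#
generation 4: ......##.##
generation 5: #####.#####
generation 6: ....###....
generation 7: ###.#.#####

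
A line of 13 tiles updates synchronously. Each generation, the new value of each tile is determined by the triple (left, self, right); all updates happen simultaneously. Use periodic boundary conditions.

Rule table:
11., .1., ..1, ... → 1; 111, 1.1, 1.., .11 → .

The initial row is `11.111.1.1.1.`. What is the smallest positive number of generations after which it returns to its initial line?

.1...1.1.1.1.
11.111.1.1.1.

2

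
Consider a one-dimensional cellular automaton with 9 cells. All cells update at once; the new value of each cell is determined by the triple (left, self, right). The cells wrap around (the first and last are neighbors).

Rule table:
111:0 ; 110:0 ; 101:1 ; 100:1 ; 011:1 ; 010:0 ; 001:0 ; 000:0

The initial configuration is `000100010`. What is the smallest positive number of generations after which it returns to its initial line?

generation 1: 000010001
generation 2: 100001000
generation 3: 010000100
generation 4: 001000010
generation 5: 000100001
generation 6: 100010000
generation 7: 010001000
generation 8: 001000100
generation 9: 000100010

9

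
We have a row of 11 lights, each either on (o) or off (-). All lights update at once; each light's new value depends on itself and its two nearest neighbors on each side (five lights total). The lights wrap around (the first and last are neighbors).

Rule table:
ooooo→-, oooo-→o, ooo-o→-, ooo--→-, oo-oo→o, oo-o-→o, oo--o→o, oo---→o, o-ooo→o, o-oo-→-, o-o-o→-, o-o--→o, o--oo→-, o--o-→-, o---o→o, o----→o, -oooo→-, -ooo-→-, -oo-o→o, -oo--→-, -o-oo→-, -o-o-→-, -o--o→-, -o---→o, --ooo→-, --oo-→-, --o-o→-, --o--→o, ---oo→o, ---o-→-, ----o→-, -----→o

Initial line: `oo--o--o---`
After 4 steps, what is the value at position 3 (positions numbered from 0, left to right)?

o

step 1: --o-o--oooo
step 2: o---o----o-
step 3: ooo-ooo----
step 4: ---oo--oo-o
position 3 holds o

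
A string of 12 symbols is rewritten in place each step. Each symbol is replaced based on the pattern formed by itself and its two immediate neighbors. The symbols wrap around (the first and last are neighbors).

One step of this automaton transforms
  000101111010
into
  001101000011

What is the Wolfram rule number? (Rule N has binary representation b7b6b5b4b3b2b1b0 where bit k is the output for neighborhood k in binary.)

position 6: 111 → 0  (bit 7 = 0)
position 8: 110 → 0  (bit 6 = 0)
position 4: 101 → 0  (bit 5 = 0)
position 11: 100 → 1  (bit 4 = 1)
position 5: 011 → 1  (bit 3 = 1)
position 3: 010 → 1  (bit 2 = 1)
position 2: 001 → 1  (bit 1 = 1)
position 0: 000 → 0  (bit 0 = 0)
bits b7..b0 = 00011110 = 30

30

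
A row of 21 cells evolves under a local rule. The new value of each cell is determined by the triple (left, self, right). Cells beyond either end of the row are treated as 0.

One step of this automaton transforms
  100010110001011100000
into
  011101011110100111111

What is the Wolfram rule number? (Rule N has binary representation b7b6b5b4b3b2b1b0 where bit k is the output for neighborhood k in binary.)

115

position 14: 111 → 0  (bit 7 = 0)
position 7: 110 → 1  (bit 6 = 1)
position 5: 101 → 1  (bit 5 = 1)
position 1: 100 → 1  (bit 4 = 1)
position 6: 011 → 0  (bit 3 = 0)
position 0: 010 → 0  (bit 2 = 0)
position 3: 001 → 1  (bit 1 = 1)
position 2: 000 → 1  (bit 0 = 1)
bits b7..b0 = 01110011 = 115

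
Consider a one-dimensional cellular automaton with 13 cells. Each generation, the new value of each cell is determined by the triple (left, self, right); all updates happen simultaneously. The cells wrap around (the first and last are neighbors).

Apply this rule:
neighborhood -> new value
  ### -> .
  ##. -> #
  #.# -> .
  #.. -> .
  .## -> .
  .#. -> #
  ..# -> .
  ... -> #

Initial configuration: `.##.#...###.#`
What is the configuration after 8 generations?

..#.#.#...#.#
..#.#.#.#.#.#
..#.#.#.#.#.#  (fixed point — unchanged through generation 8)

..#.#.#.#.#.#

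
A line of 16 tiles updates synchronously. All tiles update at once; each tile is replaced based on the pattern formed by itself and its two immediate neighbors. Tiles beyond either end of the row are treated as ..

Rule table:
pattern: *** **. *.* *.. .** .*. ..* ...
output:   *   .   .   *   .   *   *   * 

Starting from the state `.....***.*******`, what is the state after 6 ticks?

*..*****...***.*

*****.*...*****.
.***..****.***.*
*.*.**.**...*..*
*.*......*******
*.*******.*****.
*..*****...***.*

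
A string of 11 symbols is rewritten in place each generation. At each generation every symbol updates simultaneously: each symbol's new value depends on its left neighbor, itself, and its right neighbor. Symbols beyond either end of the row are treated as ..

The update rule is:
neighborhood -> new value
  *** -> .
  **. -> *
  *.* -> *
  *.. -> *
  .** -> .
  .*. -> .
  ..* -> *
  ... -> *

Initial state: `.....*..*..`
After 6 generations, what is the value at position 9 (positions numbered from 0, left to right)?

generation 1: *****.**.**
generation 2: ....**.**.*
generation 3: ****.**.**.
generation 4: ...**.**.**
generation 5: ***.**.**.*
generation 6: ..**.**.**.
position 9 holds *

*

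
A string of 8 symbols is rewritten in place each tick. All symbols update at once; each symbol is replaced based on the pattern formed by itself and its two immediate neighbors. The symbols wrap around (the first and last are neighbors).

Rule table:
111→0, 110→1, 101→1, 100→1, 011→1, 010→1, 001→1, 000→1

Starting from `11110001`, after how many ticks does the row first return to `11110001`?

00011111
11110001

2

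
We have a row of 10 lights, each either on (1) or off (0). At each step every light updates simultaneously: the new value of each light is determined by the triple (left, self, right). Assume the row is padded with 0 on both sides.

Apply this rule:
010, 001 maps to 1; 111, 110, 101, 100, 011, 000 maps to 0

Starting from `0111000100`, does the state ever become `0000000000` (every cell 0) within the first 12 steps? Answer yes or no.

1000001100
1000010000
1000110000
1001000000
1011000000
1000000000
1000000000  (fixed point — unchanged through step 12)
step 12 is 1000000000, still not uniform 0

no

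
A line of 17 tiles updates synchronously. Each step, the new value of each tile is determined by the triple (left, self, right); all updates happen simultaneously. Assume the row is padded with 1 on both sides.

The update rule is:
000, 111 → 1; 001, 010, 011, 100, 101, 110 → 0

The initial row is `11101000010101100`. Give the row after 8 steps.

00111001100111100

11000011000000000
10011000011111110
00000011001111100
01111000000111000
00110011110010010
00000001100000000
01111100001111110
00111001100111100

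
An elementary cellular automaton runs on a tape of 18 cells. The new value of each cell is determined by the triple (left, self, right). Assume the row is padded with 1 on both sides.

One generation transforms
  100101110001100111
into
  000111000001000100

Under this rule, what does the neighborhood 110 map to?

At position 0 the neighborhood is 110; the next row has 0 there.

0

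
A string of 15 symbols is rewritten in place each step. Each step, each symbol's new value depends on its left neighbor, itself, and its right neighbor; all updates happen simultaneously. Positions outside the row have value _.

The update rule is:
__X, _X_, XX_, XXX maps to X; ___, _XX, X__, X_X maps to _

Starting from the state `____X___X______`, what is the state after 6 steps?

X_X_X_X_X______

___XX__XX______
__X_X_X_X______
_XX_X_X_X______
X_X_X_X_X______
X_X_X_X_X______  (fixed point — unchanged through step 6)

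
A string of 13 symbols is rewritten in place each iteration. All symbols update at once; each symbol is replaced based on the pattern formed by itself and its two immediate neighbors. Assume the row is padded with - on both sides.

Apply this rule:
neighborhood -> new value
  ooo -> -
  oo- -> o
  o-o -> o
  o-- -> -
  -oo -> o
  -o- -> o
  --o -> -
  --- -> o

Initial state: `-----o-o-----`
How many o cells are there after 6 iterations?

oooo-ooo-oooo
o--ooo-ooo--o
o--o-ooo-o--o
o--ooo-ooo--o  (repeats iteration 2; period 2)
iteration 6: o--ooo-ooo--o
count of o: 8

8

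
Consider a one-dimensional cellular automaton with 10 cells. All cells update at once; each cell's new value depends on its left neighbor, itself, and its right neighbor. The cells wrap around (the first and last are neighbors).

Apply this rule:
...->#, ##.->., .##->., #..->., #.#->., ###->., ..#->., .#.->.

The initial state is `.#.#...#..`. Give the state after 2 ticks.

.....#...#
.###...#..

.###...#..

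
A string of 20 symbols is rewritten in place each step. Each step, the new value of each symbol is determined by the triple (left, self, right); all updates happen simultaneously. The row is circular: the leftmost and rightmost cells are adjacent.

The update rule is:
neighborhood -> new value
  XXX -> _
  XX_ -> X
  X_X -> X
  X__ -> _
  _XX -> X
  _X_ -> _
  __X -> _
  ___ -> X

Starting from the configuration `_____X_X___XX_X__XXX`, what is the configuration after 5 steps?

________X_XXXX__XXX_

step 1: _XXX__X__X_XXX___X_X
step 2: XX_X______XX_X_X__X_
step 3: XXX__XXXX_XXX_X____X
step 4: __X__X__XXX_XX__XX_X
step 5: ________X_XXXX__XXX_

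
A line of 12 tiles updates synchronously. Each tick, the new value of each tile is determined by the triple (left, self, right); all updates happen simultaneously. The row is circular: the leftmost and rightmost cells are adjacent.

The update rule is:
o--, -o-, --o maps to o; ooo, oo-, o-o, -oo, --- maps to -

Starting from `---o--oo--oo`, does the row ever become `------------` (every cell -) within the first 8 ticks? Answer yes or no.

no

tick 1: o-oooo--oo--
tick 2: o-----oo--oo
tick 3: -o---o--oo--
tick 4: ooo-oooo--o-
tick 5: --------ooo-
tick 6: -------o---o
tick 7: o-----ooo-oo
tick 8: -o---o------
tick 8 is -o---o------, still not uniform -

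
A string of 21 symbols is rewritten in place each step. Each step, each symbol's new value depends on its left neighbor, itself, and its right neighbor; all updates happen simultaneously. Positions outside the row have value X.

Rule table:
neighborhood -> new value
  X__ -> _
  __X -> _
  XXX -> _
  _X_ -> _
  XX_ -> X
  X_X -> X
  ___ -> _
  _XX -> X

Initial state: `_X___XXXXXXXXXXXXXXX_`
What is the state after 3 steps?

X___________________X

X____X_____________XX
X__________________X_
X___________________X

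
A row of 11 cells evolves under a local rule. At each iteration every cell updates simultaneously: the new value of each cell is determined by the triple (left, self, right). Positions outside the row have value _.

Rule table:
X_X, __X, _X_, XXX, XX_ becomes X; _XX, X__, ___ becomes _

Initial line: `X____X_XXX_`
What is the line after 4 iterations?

X___XXX_XX_
X__X_XXX_X_
X_XXX_XXXX_
XX_XXX_XXX_

XX_XXX_XXX_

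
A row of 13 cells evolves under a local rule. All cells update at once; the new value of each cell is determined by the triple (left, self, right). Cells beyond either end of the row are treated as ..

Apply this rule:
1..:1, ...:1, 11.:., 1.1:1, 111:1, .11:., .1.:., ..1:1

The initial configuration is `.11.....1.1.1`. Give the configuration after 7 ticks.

1..1.1.1.1.1.

1..11111.1.1.
.11.111.1.1.1
1..1.1.1.1.1.
.11.1.1.1.1.1
1..1.1.1.1.1.  (repeats tick 3; period 2)
tick 7: 1..1.1.1.1.1.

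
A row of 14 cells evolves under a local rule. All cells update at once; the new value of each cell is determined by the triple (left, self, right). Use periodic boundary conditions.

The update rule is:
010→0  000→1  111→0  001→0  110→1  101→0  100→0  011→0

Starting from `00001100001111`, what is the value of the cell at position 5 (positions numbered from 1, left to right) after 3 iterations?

01100101100001
00100000101100
10001110000101
position 5 holds 1

1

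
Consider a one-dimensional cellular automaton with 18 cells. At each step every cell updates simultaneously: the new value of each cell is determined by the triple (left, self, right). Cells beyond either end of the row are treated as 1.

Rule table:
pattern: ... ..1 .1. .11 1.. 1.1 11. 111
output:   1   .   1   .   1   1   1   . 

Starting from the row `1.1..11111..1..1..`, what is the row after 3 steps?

step 1: 1111.....11.11.11.
step 2: ...11111..11.11.11
step 3: 11.....11..11.11..

11.....11..11.11..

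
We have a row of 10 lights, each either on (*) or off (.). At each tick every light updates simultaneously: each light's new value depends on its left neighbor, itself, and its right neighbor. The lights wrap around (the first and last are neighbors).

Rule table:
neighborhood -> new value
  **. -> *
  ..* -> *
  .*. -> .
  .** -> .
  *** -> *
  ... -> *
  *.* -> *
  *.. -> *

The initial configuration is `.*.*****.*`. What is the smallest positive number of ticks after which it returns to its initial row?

10

tick 1: *.*.*****.
tick 2: .*.*.*****
tick 3: *.*.*.****
tick 4: **.*.*.***
tick 5: ***.*.*.**
tick 6: ****.*.*.*
tick 7: *****.*.*.
tick 8: .*****.*.*
tick 9: *.*****.*.
tick 10: .*.*****.*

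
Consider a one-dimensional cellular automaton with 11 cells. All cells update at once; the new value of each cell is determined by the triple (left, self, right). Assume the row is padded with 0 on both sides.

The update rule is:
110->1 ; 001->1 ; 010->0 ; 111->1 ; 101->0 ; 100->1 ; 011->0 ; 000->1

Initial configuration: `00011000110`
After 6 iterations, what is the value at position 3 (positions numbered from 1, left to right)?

11101111011
01100111001
10111011110
00011001111
11101110111
01100110011
position 3 holds 1

1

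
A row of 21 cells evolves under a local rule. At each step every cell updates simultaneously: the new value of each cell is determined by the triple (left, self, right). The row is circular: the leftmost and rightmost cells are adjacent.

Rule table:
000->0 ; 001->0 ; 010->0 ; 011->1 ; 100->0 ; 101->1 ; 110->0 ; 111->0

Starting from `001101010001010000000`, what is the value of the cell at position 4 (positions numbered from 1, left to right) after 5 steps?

step 1: 001010100000100000000
step 2: 000101000000000000000
step 3: 000010000000000000000
step 4: 000000000000000000000
step 5: 000000000000000000000
position 4 holds 0

0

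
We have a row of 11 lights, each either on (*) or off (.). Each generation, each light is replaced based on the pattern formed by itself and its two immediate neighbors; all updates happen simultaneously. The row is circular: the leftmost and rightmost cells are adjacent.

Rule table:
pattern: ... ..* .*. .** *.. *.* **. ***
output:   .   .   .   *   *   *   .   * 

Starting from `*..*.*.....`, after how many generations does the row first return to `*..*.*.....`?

.*..*.*....
..*..*.*...
...*..*.*..
....*..*.*.
.....*..*.*
*.....*..*.
.*.....*..*
*.*.....*..
.*.*.....*.
..*.*.....*
*..*.*.....

11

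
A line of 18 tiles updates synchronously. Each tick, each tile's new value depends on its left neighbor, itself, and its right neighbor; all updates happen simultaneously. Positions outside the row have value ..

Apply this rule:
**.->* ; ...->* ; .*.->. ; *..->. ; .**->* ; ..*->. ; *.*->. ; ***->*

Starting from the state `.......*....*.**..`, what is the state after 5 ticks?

******...**...**.*
******.*.**.*.**..
******...**...**.*  (repeats tick 1; period 2)
tick 5: ******...**...**.*

******...**...**.*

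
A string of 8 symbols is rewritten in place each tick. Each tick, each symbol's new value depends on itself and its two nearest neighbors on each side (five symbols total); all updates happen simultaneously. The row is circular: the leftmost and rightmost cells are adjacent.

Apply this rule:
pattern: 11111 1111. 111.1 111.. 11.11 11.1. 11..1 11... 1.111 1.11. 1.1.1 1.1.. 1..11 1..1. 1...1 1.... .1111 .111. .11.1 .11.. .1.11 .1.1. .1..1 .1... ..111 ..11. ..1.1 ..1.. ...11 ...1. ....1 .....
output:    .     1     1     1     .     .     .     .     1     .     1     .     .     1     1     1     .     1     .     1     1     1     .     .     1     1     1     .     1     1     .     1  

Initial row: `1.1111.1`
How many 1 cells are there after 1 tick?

3

..1.11..
count of 1: 3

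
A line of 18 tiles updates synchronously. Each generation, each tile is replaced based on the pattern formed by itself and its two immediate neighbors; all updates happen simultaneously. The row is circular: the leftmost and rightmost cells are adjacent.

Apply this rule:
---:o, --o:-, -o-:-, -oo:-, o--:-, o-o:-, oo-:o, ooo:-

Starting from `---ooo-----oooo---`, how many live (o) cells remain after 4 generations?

oo---o-ooo----o-oo
-o-o-----o-oo-----
-----ooo----o-oooo
-ooo---o-oo------o
count of o: 7

7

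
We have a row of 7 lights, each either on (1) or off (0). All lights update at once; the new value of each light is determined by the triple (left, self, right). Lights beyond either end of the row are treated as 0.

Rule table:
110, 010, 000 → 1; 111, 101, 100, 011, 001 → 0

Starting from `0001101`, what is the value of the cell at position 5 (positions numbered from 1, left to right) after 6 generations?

1

1100101
0100101
0100101  (fixed point — unchanged through generation 6)
position 5 holds 1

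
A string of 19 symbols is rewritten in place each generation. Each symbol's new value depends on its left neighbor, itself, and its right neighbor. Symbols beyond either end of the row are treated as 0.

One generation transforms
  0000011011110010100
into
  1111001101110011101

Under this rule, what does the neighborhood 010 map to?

At position 14 the neighborhood is 010; the next row has 1 there.

1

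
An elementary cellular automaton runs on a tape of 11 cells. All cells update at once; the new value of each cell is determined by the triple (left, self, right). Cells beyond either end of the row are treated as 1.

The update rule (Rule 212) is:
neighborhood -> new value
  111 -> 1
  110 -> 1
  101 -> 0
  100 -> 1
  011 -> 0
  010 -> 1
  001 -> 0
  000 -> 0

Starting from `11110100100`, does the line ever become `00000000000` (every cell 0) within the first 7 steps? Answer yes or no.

11110110110
11110010010
11111011010
11111001010
11111101010
11111101010  (fixed point — unchanged through step 7)
step 7 is 11111101010, still not uniform 0

no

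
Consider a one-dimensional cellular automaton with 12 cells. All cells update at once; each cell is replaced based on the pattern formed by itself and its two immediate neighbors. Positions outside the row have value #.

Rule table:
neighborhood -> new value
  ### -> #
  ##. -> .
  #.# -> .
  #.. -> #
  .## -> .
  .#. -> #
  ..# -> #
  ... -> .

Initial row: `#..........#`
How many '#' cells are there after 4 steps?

step 1: .#........#.
step 2: .##......##.
step 3: ...#....#...
step 4: #.###..###.#
count of #: 8

8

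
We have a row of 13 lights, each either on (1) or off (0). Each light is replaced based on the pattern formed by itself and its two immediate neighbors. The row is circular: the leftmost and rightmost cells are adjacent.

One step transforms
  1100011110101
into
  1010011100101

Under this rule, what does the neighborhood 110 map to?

0

At position 1 the neighborhood is 110; the next row has 0 there.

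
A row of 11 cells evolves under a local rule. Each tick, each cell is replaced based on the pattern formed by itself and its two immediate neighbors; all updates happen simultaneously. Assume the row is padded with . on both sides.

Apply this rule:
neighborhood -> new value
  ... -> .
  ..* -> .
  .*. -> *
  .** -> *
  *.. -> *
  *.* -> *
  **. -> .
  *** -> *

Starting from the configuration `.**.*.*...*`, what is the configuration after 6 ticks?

.**.****.**

tick 1: .*.*****..*
tick 2: .******.*.*
tick 3: .*****.****
tick 4: .****.****.
tick 5: .***.****.*
tick 6: .**.****.**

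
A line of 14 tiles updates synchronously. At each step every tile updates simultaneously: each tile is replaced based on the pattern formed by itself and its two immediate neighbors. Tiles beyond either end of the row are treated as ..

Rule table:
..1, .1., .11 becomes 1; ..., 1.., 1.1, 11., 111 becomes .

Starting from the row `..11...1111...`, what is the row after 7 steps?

.11...11......
11...11.......
1...11........
1..11.........
1.11..........
1.1...........
1.1...........

1.1...........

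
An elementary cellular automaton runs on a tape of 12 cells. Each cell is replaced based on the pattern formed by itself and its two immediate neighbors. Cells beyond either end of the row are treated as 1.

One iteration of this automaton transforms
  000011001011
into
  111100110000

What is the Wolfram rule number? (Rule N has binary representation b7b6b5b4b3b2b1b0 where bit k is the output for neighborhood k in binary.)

19

position 11: 111 → 0  (bit 7 = 0)
position 5: 110 → 0  (bit 6 = 0)
position 9: 101 → 0  (bit 5 = 0)
position 0: 100 → 1  (bit 4 = 1)
position 4: 011 → 0  (bit 3 = 0)
position 8: 010 → 0  (bit 2 = 0)
position 3: 001 → 1  (bit 1 = 1)
position 1: 000 → 1  (bit 0 = 1)
bits b7..b0 = 00010011 = 19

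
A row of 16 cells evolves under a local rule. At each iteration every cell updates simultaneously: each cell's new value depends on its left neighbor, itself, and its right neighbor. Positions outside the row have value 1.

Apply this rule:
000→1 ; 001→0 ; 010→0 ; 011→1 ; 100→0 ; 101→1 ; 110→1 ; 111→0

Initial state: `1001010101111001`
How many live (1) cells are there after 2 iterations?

7

1000101011001001
1010010111000001
count of 1: 7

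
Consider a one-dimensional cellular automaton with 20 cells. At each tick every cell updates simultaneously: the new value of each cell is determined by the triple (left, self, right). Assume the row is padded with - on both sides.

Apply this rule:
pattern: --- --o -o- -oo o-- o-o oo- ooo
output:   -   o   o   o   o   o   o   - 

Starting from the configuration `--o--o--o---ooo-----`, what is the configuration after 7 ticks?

oo-oo--------------o

-ooooooooo-oo-oo----
oo-------oooooooo---
ooo-----oo------oo--
o-oo---oooo----oooo-
ooooo-oo--oo--oo--oo
o---oooooooooooooooo
oo-oo--------------o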